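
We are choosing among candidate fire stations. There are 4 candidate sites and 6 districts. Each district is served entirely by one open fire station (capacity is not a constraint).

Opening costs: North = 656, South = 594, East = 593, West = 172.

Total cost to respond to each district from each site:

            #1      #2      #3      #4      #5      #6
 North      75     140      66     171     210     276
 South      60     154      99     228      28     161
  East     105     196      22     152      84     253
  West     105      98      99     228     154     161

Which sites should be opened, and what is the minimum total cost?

Open West only; minimum total cost 1017.

For any fixed open set, each district goes to its cheapest open site; total = fixed + service.
{West}: #1→West 105, #2→West 98, #3→West 99, #4→West 228, #5→West 154, #6→West 161. Service 845; fixed 172; total 1017.
{South}: service 730 + fixed 594 = 1324
{East, West}: #1→East 105, #2→West 98, #3→East 22, #4→East 152, #5→East 84, #6→West 161. Service 622; fixed 765; total 1387.
{North, South, East, West}: #1→South 60, #2→West 98, #3→East 22, #4→East 152, #5→South 28, #6→South 161. Service 521; fixed 2015; total 2536.
No other subset beats 1017.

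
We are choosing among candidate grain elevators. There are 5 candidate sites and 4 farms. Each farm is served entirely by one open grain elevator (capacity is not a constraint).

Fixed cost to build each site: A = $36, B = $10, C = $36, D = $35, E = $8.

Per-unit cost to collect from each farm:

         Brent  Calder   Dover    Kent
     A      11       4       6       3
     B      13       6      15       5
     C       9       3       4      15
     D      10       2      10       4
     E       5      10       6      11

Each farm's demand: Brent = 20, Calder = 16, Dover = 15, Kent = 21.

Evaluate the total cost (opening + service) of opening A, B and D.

Total cost: 466

Each farm is assigned to its cheapest site among the open ones.
{A, B, D}: Brent→D 10·20=200, Calder→D 2·16=32, Dover→A 6·15=90, Kent→A 3·21=63. Service 385; fixed 81; total 466.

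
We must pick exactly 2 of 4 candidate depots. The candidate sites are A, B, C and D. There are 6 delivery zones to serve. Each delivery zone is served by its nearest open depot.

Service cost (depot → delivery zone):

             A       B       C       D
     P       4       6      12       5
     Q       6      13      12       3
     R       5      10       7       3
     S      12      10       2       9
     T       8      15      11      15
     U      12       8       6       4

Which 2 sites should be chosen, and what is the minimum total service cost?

With exactly 2 open, each delivery zone uses its cheapest among the chosen.
{C, D}: P→D 5, Q→D 3, R→D 3, S→C 2, T→C 11, U→D 4. Service cost 28.
{A, C}: service cost 31
{A, D}: service cost 31
Among all 6 size-2 choices, {C, D} is lowest.

Choose C and D; total service cost 28.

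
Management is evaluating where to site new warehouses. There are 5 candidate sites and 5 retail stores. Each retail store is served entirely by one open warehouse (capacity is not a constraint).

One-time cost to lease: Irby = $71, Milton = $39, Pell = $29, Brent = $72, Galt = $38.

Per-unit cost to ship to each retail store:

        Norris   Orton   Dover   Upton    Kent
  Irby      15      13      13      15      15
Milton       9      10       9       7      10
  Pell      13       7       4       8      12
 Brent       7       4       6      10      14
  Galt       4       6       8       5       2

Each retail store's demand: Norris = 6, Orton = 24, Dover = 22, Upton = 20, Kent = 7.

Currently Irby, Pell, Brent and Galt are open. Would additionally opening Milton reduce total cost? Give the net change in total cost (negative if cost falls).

No — net change +39 (cost rises by 39).

Current service cost with {Irby, Pell, Brent, Galt}: 322.
Adding Milton: each retail store re-picks its cheapest; new service cost 322, saving 0.
Extra fixed cost: 39. Net change = 39 − 0 = 39.
(Totals: 532 → 571.)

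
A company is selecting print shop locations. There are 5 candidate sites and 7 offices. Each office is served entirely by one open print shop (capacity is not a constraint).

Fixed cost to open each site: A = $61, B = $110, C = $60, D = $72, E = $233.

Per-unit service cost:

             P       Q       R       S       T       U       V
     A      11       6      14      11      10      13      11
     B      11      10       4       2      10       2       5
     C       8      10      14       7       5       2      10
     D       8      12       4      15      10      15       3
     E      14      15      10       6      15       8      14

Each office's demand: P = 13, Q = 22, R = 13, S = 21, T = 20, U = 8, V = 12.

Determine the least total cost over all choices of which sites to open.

Minimum total cost: 737

For any fixed open set, each office goes to its cheapest open site; total = fixed + service.
{A, B, C}: P→C 8·13=104, Q→A 6·22=132, R→B 4·13=52, S→B 2·21=42, T→C 5·20=100, U→B 2·8=16, V→B 5·12=60. Service 506; fixed 231; total 737.
{B, C}: service 594 + fixed 170 = 764
{A, C, D}: service 587 + fixed 193 = 780
{A, B, C, D, E}: service 482 + fixed 536 = 1018
No other subset beats 737.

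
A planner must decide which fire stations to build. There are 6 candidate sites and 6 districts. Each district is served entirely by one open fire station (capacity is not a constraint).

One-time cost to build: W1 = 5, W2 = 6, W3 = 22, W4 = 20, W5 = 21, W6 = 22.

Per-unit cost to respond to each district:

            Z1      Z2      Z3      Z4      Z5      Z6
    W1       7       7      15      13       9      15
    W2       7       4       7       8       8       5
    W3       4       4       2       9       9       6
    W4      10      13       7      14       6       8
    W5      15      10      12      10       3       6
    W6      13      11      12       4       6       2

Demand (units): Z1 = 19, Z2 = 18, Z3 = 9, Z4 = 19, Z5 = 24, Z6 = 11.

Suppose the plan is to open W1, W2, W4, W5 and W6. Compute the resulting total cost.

Total cost: 512

Each district is assigned to its cheapest site among the open ones.
{W1, W2, W4, W5, W6}: Z1→W1 7·19=133, Z2→W2 4·18=72, Z3→W2 7·9=63, Z4→W6 4·19=76, Z5→W5 3·24=72, Z6→W6 2·11=22. Service 438; fixed 74; total 512.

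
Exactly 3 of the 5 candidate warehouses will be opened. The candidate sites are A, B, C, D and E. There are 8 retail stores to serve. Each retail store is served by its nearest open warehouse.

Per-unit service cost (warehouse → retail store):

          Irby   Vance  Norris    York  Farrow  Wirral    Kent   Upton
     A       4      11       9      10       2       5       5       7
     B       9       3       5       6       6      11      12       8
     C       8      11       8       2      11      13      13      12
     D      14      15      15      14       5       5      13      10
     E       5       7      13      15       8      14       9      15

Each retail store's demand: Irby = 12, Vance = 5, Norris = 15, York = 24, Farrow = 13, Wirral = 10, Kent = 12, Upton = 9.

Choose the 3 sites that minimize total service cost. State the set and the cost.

Choose A, B and C; total service cost 385.

With exactly 3 open, each retail store uses its cheapest among the chosen.
{A, B, C}: Irby→A 4·12=48, Vance→B 3·5=15, Norris→B 5·15=75, York→C 2·24=48, Farrow→A 2·13=26, Wirral→A 5·10=50, Kent→A 5·12=60, Upton→A 7·9=63. Service cost 385.
{A, C, E}: service cost 450
{A, C, D}: service cost 470
Among all 10 size-3 choices, {A, B, C} is lowest.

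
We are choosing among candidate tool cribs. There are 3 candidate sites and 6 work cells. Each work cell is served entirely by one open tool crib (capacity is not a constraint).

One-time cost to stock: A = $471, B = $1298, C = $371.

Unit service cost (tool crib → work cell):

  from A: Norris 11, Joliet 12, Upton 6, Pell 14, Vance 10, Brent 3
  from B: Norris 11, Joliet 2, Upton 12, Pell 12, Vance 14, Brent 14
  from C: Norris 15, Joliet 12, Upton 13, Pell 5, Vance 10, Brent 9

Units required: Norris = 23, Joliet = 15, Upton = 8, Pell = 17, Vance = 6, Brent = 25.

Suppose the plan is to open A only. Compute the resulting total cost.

Total cost: 1325

Each work cell is assigned to its cheapest site among the open ones.
{A}: Norris→A 11·23=253, Joliet→A 12·15=180, Upton→A 6·8=48, Pell→A 14·17=238, Vance→A 10·6=60, Brent→A 3·25=75. Service 854; fixed 471; total 1325.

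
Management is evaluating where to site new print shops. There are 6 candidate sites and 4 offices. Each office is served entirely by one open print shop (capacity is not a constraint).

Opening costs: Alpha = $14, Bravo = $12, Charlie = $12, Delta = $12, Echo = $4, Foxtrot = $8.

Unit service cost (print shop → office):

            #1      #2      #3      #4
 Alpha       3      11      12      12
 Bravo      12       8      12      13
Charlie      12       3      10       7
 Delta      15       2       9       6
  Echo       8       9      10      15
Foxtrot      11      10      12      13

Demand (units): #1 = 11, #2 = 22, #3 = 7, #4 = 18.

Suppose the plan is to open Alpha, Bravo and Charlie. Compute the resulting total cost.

Each office is assigned to its cheapest site among the open ones.
{Alpha, Bravo, Charlie}: #1→Alpha 3·11=33, #2→Charlie 3·22=66, #3→Charlie 10·7=70, #4→Charlie 7·18=126. Service 295; fixed 38; total 333.

Total cost: 333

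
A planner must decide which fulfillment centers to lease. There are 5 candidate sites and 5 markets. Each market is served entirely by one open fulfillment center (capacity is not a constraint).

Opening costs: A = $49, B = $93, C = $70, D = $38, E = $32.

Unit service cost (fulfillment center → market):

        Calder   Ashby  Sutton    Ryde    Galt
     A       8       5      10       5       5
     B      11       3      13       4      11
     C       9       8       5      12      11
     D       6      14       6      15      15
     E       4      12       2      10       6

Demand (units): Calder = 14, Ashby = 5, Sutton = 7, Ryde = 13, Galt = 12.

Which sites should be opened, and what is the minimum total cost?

Open A and E; minimum total cost 301.

For any fixed open set, each market goes to its cheapest open site; total = fixed + service.
{A, E}: Calder→E 4·14=56, Ashby→A 5·5=25, Sutton→E 2·7=14, Ryde→A 5·13=65, Galt→A 5·12=60. Service 220; fixed 81; total 301.
{B, E}: service 209 + fixed 125 = 334
{A, D, E}: Calder→E 4·14=56, Ashby→A 5·5=25, Sutton→E 2·7=14, Ryde→A 5·13=65, Galt→A 5·12=60. Service 220; fixed 119; total 339.
{A, B, C, D, E}: service 197 + fixed 282 = 479
No other subset beats 301.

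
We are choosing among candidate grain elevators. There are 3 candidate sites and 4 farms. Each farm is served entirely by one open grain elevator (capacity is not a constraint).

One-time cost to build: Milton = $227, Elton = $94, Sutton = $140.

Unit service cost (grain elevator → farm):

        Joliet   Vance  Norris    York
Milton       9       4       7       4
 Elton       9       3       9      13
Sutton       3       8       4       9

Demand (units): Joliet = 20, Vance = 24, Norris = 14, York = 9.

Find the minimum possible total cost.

Minimum total cost: 503

For any fixed open set, each farm goes to its cheapest open site; total = fixed + service.
{Elton, Sutton}: Joliet→Sutton 3·20=60, Vance→Elton 3·24=72, Norris→Sutton 4·14=56, York→Sutton 9·9=81. Service 269; fixed 234; total 503.
{Sutton}: Joliet→Sutton 3·20=60, Vance→Sutton 8·24=192, Norris→Sutton 4·14=56, York→Sutton 9·9=81. Service 389; fixed 140; total 529.
{Elton}: Joliet→Elton 9·20=180, Vance→Elton 3·24=72, Norris→Elton 9·14=126, York→Elton 13·9=117. Service 495; fixed 94; total 589.
{Milton, Elton, Sutton}: service 224 + fixed 461 = 685
(All 7 nonempty subsets were checked; Elton and Sutton is lowest.)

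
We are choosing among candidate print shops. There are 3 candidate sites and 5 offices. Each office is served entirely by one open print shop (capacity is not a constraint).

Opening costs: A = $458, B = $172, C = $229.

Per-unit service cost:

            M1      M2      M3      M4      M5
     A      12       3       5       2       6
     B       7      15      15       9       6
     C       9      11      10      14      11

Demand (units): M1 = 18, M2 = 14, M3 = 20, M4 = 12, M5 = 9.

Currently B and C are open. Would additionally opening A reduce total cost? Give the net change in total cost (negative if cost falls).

Current service cost with {B, C}: 642.
Adding A: each office re-picks its cheapest; new service cost 346, saving 296.
Extra fixed cost: 458. Net change = 458 − 296 = 162.
(Totals: 1043 → 1205.)

No — net change +162 (cost rises by 162).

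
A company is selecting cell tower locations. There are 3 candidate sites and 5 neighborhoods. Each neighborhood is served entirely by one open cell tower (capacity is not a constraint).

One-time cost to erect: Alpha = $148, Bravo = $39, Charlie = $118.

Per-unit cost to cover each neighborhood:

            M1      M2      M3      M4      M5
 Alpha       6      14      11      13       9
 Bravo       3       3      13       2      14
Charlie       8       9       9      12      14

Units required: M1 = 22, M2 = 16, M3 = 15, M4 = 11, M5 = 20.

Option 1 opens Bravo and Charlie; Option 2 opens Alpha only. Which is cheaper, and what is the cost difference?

Option 1: {Bravo, Charlie}: M1→Bravo 3·22=66, M2→Bravo 3·16=48, M3→Charlie 9·15=135, M4→Bravo 2·11=22, M5→Bravo 14·20=280. Service 551; fixed 157; total 708.
Option 2: {Alpha}: M1→Alpha 6·22=132, M2→Alpha 14·16=224, M3→Alpha 11·15=165, M4→Alpha 13·11=143, M5→Alpha 9·20=180. Service 844; fixed 148; total 992.
Difference: |708 − 992| = 284.

Option 1 is cheaper by 284.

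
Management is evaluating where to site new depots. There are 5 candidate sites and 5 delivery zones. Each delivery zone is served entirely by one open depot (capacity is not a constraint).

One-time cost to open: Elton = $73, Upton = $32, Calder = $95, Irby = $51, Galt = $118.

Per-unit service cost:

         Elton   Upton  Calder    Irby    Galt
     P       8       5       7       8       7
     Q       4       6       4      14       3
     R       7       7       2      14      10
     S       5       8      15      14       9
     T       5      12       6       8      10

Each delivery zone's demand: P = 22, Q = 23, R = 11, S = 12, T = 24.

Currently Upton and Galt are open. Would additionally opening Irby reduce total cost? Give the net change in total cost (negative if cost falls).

Current service cost with {Upton, Galt}: 592.
Adding Irby: each delivery zone re-picks its cheapest; new service cost 544, saving 48.
Extra fixed cost: 51. Net change = 51 − 48 = 3.
(Totals: 742 → 745.)

No — net change +3 (cost rises by 3).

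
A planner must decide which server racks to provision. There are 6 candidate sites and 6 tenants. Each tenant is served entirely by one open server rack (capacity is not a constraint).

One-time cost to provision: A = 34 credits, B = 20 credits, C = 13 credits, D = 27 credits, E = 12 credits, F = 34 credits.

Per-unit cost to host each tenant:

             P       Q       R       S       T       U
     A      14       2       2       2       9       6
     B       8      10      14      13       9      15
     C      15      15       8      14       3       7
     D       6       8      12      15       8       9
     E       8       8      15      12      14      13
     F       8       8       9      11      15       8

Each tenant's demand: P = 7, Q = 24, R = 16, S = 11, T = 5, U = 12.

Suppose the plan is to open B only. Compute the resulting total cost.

Total cost: 908

Each tenant is assigned to its cheapest site among the open ones.
{B}: P→B 8·7=56, Q→B 10·24=240, R→B 14·16=224, S→B 13·11=143, T→B 9·5=45, U→B 15·12=180. Service 888; fixed 20; total 908.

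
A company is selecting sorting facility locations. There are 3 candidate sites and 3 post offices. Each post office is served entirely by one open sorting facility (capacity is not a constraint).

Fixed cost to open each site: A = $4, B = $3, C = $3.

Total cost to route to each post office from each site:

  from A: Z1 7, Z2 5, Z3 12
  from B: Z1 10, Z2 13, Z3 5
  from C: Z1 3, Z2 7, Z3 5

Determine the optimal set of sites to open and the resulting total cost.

For any fixed open set, each post office goes to its cheapest open site; total = fixed + service.
{C}: Z1→C 3, Z2→C 7, Z3→C 5. Service 15; fixed 3; total 18.
{A, C}: service 13 + fixed 7 = 20
{B, C}: Z1→C 3, Z2→C 7, Z3→B 5. Service 15; fixed 6; total 21.
{A, B, C}: Z1→C 3, Z2→A 5, Z3→B 5. Service 13; fixed 10; total 23.
No other subset beats 18.

Open C only; minimum total cost 18.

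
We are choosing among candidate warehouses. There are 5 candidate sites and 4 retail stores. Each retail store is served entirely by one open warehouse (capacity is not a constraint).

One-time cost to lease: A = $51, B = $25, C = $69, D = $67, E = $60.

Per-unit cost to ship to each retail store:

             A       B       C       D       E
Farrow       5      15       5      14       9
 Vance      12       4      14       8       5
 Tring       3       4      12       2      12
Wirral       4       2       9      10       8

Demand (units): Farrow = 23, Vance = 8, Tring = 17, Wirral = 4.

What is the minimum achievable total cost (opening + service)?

Minimum total cost: 282

For any fixed open set, each retail store goes to its cheapest open site; total = fixed + service.
{A, B}: Farrow→A 5·23=115, Vance→B 4·8=32, Tring→A 3·17=51, Wirral→B 2·4=8. Service 206; fixed 76; total 282.
{B, C}: service 223 + fixed 94 = 317
{A}: Farrow→A 5·23=115, Vance→A 12·8=96, Tring→A 3·17=51, Wirral→A 4·4=16. Service 278; fixed 51; total 329.
{A, B, C, D, E}: service 189 + fixed 272 = 461
No other subset beats 282.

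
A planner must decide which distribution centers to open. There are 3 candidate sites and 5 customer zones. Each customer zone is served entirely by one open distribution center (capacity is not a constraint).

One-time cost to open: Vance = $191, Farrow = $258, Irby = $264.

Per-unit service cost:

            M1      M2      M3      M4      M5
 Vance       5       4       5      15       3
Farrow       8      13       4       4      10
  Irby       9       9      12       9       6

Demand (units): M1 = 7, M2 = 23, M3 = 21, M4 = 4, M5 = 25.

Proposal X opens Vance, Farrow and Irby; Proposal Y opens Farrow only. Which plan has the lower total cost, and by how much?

Proposal X: {Vance, Farrow, Irby}: M1→Vance 5·7=35, M2→Vance 4·23=92, M3→Farrow 4·21=84, M4→Farrow 4·4=16, M5→Vance 3·25=75. Service 302; fixed 713; total 1015.
Proposal Y: {Farrow}: M1→Farrow 8·7=56, M2→Farrow 13·23=299, M3→Farrow 4·21=84, M4→Farrow 4·4=16, M5→Farrow 10·25=250. Service 705; fixed 258; total 963.
Difference: |1015 − 963| = 52.

Proposal Y is cheaper by 52.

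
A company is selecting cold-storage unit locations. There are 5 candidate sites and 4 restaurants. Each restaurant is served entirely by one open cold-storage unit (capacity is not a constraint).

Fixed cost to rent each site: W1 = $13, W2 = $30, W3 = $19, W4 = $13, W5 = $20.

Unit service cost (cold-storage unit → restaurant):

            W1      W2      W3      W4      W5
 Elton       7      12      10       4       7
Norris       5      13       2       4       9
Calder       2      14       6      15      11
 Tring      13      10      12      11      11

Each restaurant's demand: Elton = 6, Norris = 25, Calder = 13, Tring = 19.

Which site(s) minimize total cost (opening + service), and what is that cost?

For any fixed open set, each restaurant goes to its cheapest open site; total = fixed + service.
{W1, W3, W4}: Elton→W4 4·6=24, Norris→W3 2·25=50, Calder→W1 2·13=26, Tring→W4 11·19=209. Service 309; fixed 45; total 354.
{W1, W2, W3, W4}: Elton→W4 4·6=24, Norris→W3 2·25=50, Calder→W1 2·13=26, Tring→W2 10·19=190. Service 290; fixed 75; total 365.
{W1, W2, W3}: service 308 + fixed 62 = 370
{W1, W2, W3, W4, W5}: service 290 + fixed 95 = 385
No other subset beats 354.

Open W1, W3 and W4; minimum total cost 354.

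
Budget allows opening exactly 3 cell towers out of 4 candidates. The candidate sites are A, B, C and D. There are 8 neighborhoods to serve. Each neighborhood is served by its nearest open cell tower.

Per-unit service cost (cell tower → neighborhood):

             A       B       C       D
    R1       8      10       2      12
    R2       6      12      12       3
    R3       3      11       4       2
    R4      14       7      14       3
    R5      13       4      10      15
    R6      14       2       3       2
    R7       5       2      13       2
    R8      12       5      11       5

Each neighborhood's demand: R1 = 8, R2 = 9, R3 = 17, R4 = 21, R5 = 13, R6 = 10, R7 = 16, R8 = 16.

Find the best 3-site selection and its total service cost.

Choose B, C and D; total service cost 324.

With exactly 3 open, each neighborhood uses its cheapest among the chosen.
{B, C, D}: R1→C 2·8=16, R2→D 3·9=27, R3→D 2·17=34, R4→D 3·21=63, R5→B 4·13=52, R6→B 2·10=20, R7→B 2·16=32, R8→B 5·16=80. Service cost 324.
{A, B, D}: service cost 372
{A, C, D}: service cost 402
Among all 4 size-3 choices, {B, C, D} is lowest.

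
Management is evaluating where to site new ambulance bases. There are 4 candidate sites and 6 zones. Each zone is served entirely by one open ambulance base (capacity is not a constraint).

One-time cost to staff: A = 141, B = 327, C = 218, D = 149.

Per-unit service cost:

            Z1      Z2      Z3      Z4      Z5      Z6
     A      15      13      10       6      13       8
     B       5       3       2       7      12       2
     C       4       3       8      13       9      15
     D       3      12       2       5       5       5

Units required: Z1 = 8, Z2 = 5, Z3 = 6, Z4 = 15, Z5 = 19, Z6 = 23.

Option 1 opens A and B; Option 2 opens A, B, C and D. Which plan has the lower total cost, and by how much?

Option 1: {A, B}: Z1→B 5·8=40, Z2→B 3·5=15, Z3→B 2·6=12, Z4→A 6·15=90, Z5→B 12·19=228, Z6→B 2·23=46. Service 431; fixed 468; total 899.
Option 2: {A, B, C, D}: Z1→D 3·8=24, Z2→B 3·5=15, Z3→B 2·6=12, Z4→D 5·15=75, Z5→D 5·19=95, Z6→B 2·23=46. Service 267; fixed 835; total 1102.
Difference: |899 − 1102| = 203.

Option 1 is cheaper by 203.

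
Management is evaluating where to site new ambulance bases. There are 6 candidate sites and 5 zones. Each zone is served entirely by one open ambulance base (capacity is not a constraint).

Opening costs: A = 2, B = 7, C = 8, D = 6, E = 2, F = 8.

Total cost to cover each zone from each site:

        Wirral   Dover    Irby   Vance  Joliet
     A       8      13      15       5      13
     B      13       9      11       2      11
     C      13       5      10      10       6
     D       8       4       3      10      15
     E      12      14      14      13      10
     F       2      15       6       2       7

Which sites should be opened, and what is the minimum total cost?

For any fixed open set, each zone goes to its cheapest open site; total = fixed + service.
{D, F}: Wirral→F 2, Dover→D 4, Irby→D 3, Vance→F 2, Joliet→F 7. Service 18; fixed 14; total 32.
{A, D, F}: service 18 + fixed 16 = 34
{D, E, F}: Wirral→F 2, Dover→D 4, Irby→D 3, Vance→F 2, Joliet→F 7. Service 18; fixed 16; total 34.
{A, B, C, D, E, F}: service 17 + fixed 33 = 50
No other subset beats 32.

Open D and F; minimum total cost 32.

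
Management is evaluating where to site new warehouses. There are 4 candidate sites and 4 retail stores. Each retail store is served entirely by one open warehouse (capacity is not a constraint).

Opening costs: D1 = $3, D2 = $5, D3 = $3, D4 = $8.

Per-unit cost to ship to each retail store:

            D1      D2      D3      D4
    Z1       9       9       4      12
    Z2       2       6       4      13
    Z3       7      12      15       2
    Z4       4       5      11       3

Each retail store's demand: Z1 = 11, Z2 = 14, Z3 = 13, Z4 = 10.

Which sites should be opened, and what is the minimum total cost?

Open D1, D3 and D4; minimum total cost 142.

For any fixed open set, each retail store goes to its cheapest open site; total = fixed + service.
{D1, D3, D4}: Z1→D3 4·11=44, Z2→D1 2·14=28, Z3→D4 2·13=26, Z4→D4 3·10=30. Service 128; fixed 14; total 142.
{D1, D2, D3, D4}: service 128 + fixed 19 = 147
{D3, D4}: Z1→D3 4·11=44, Z2→D3 4·14=56, Z3→D4 2·13=26, Z4→D4 3·10=30. Service 156; fixed 11; total 167.
{D1}: service 258 + fixed 3 = 261
No other subset beats 142.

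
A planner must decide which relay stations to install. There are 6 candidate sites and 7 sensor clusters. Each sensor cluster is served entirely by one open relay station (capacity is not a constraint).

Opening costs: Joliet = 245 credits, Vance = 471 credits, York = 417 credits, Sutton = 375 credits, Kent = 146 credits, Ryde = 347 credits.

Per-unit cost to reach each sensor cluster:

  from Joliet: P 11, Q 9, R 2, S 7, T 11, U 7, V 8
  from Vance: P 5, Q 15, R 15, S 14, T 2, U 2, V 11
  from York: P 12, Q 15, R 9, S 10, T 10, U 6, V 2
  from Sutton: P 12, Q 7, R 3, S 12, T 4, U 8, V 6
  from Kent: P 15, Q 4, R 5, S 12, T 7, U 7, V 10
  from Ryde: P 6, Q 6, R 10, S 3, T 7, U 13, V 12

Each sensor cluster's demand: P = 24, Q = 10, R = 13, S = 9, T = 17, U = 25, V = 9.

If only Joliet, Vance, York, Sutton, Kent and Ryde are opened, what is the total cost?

Each sensor cluster is assigned to its cheapest site among the open ones.
{Joliet, Vance, York, Sutton, Kent, Ryde}: P→Vance 5·24=120, Q→Kent 4·10=40, R→Joliet 2·13=26, S→Ryde 3·9=27, T→Vance 2·17=34, U→Vance 2·25=50, V→York 2·9=18. Service 315; fixed 2001; total 2316.

Total cost: 2316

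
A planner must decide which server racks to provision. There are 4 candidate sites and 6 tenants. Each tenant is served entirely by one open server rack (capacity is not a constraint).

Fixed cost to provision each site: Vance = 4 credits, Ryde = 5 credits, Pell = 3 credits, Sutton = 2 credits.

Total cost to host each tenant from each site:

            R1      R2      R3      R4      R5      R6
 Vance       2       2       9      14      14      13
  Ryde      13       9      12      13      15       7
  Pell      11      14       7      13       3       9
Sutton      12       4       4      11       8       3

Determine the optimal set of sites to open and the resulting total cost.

Open Vance, Pell and Sutton; minimum total cost 34.

For any fixed open set, each tenant goes to its cheapest open site; total = fixed + service.
{Vance, Pell, Sutton}: R1→Vance 2, R2→Vance 2, R3→Sutton 4, R4→Sutton 11, R5→Pell 3, R6→Sutton 3. Service 25; fixed 9; total 34.
{Vance, Sutton}: service 30 + fixed 6 = 36
{Vance, Ryde, Pell, Sutton}: service 25 + fixed 14 = 39
{Sutton}: R1→Sutton 12, R2→Sutton 4, R3→Sutton 4, R4→Sutton 11, R5→Sutton 8, R6→Sutton 3. Service 42; fixed 2; total 44.
No other subset beats 34.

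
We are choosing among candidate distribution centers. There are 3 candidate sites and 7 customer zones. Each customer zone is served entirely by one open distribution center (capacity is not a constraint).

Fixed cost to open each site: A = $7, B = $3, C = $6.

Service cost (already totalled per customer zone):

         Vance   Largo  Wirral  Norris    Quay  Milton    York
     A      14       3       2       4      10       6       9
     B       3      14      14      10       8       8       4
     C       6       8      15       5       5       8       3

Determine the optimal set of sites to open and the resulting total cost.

For any fixed open set, each customer zone goes to its cheapest open site; total = fixed + service.
{A, B}: Vance→B 3, Largo→A 3, Wirral→A 2, Norris→A 4, Quay→B 8, Milton→A 6, York→B 4. Service 30; fixed 10; total 40.
{A, B, C}: Vance→B 3, Largo→A 3, Wirral→A 2, Norris→A 4, Quay→C 5, Milton→A 6, York→C 3. Service 26; fixed 16; total 42.
{A, C}: service 29 + fixed 13 = 42
{B}: service 61 + fixed 3 = 64
No other subset beats 40.

Open A and B; minimum total cost 40.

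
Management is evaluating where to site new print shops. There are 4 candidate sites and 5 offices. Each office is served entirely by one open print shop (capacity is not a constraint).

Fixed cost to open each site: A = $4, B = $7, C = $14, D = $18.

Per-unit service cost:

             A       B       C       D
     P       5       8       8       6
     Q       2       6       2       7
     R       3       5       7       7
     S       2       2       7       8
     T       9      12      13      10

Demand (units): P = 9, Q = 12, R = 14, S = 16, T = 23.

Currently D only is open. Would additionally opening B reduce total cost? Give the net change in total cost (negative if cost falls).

Yes — net change −129 (cost falls by 129).

Current service cost with {D}: 594.
Adding B: each office re-picks its cheapest; new service cost 458, saving 136.
Extra fixed cost: 7. Net change = 7 − 136 = -129.
(Totals: 612 → 483.)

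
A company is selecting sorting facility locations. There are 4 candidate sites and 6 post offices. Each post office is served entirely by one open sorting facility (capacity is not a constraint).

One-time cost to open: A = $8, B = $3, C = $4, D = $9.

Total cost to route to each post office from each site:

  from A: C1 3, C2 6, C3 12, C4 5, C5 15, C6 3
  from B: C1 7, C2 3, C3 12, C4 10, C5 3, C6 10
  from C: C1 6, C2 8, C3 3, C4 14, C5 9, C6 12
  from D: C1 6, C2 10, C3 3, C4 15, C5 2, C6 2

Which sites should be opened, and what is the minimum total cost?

Open A, B and C; minimum total cost 35.

For any fixed open set, each post office goes to its cheapest open site; total = fixed + service.
{A, B, C}: C1→A 3, C2→B 3, C3→C 3, C4→A 5, C5→B 3, C6→A 3. Service 20; fixed 15; total 35.
{A, B, D}: service 18 + fixed 20 = 38
{A, D}: service 21 + fixed 17 = 38
{A, B, C, D}: service 18 + fixed 24 = 42
No other subset beats 35.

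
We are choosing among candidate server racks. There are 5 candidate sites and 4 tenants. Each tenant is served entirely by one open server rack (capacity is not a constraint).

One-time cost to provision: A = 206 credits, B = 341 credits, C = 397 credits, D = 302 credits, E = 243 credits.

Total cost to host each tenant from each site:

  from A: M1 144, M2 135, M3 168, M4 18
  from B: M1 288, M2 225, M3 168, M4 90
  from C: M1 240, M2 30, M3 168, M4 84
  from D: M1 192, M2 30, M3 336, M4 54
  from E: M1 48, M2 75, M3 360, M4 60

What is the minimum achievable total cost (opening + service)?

Minimum total cost: 671

For any fixed open set, each tenant goes to its cheapest open site; total = fixed + service.
{A}: M1→A 144, M2→A 135, M3→A 168, M4→A 18. Service 465; fixed 206; total 671.
{A, E}: service 309 + fixed 449 = 758
{E}: service 543 + fixed 243 = 786
{A, B, C, D, E}: M1→E 48, M2→C 30, M3→A 168, M4→A 18. Service 264; fixed 1489; total 1753.
No other subset beats 671.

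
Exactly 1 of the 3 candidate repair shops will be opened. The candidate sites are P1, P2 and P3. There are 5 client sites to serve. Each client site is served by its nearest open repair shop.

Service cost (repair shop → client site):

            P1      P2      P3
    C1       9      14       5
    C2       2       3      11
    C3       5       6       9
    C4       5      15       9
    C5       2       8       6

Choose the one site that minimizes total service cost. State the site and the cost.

Choose P1 only; total service cost 23.

With exactly 1 open, each client site uses its cheapest among the chosen.
{P1}: C1→P1 9, C2→P1 2, C3→P1 5, C4→P1 5, C5→P1 2. Service cost 23.
{P3}: service cost 40
{P2}: service cost 46
Among all 3 size-1 choices, {P1} is lowest.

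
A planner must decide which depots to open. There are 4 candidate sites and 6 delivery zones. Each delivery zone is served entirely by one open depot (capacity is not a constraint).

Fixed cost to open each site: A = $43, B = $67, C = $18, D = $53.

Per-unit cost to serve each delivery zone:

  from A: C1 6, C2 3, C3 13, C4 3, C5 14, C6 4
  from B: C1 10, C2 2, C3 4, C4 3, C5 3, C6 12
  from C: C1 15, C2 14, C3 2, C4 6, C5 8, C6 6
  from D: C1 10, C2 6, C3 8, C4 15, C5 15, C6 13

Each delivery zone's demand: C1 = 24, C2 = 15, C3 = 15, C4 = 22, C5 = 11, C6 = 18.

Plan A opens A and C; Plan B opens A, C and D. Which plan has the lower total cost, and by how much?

Plan A is cheaper by 53.

Plan A: {A, C}: C1→A 6·24=144, C2→A 3·15=45, C3→C 2·15=30, C4→A 3·22=66, C5→C 8·11=88, C6→A 4·18=72. Service 445; fixed 61; total 506.
Plan B: {A, C, D}: C1→A 6·24=144, C2→A 3·15=45, C3→C 2·15=30, C4→A 3·22=66, C5→C 8·11=88, C6→A 4·18=72. Service 445; fixed 114; total 559.
Difference: |506 − 559| = 53.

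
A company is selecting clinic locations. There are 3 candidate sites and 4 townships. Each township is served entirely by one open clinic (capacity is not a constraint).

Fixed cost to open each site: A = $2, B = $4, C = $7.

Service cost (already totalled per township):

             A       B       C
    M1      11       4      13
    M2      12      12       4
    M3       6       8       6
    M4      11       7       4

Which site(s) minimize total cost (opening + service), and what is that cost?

For any fixed open set, each township goes to its cheapest open site; total = fixed + service.
{B, C}: M1→B 4, M2→C 4, M3→C 6, M4→C 4. Service 18; fixed 11; total 29.
{A, B, C}: service 18 + fixed 13 = 31
{A, C}: service 25 + fixed 9 = 34
{A}: M1→A 11, M2→A 12, M3→A 6, M4→A 11. Service 40; fixed 2; total 42.
(All 7 nonempty subsets were checked; B and C is lowest.)

Open B and C; minimum total cost 29.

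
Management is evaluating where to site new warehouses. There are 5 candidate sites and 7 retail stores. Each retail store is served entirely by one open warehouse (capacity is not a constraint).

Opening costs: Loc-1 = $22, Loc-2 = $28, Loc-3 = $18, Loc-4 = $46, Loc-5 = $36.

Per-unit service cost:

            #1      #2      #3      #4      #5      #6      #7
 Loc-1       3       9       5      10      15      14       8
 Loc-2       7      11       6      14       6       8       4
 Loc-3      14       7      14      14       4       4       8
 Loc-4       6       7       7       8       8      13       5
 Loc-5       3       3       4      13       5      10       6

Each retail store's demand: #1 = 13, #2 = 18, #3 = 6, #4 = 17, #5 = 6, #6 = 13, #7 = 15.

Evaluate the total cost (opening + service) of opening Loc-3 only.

Each retail store is assigned to its cheapest site among the open ones.
{Loc-3}: #1→Loc-3 14·13=182, #2→Loc-3 7·18=126, #3→Loc-3 14·6=84, #4→Loc-3 14·17=238, #5→Loc-3 4·6=24, #6→Loc-3 4·13=52, #7→Loc-3 8·15=120. Service 826; fixed 18; total 844.

Total cost: 844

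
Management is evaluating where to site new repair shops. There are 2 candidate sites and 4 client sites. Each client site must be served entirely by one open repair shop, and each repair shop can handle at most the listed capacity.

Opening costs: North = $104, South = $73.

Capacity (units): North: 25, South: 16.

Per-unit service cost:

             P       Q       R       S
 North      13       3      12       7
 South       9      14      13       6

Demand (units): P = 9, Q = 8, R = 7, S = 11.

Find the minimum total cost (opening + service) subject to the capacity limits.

Minimum total cost: 450

Open {North, South}: P→South 9·9=81, Q→North 3·8=24, R→South 13·7=91, S→North 7·11=77.
Loads: North carries 19/25, South carries 16/16. Service 273; fixed 177; total 450.
Next best feasible plan costs 468.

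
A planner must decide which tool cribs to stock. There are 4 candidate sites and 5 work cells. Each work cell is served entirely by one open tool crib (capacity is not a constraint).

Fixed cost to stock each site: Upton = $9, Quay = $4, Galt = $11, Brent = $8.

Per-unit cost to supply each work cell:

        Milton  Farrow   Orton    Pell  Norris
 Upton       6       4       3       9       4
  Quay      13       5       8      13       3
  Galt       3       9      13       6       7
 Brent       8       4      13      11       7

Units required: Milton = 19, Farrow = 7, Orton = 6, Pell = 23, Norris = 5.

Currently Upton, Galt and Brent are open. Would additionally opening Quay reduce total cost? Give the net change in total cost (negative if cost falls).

Yes — net change −1 (cost falls by 1).

Current service cost with {Upton, Galt, Brent}: 261.
Adding Quay: each work cell re-picks its cheapest; new service cost 256, saving 5.
Extra fixed cost: 4. Net change = 4 − 5 = -1.
(Totals: 289 → 288.)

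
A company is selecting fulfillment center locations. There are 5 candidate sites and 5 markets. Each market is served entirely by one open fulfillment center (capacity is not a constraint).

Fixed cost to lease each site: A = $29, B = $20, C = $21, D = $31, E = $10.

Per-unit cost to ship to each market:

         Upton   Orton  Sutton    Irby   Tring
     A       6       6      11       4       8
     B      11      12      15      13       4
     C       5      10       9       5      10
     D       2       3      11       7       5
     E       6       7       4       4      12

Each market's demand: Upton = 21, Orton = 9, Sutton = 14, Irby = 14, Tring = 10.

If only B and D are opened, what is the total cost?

Each market is assigned to its cheapest site among the open ones.
{B, D}: Upton→D 2·21=42, Orton→D 3·9=27, Sutton→D 11·14=154, Irby→D 7·14=98, Tring→B 4·10=40. Service 361; fixed 51; total 412.

Total cost: 412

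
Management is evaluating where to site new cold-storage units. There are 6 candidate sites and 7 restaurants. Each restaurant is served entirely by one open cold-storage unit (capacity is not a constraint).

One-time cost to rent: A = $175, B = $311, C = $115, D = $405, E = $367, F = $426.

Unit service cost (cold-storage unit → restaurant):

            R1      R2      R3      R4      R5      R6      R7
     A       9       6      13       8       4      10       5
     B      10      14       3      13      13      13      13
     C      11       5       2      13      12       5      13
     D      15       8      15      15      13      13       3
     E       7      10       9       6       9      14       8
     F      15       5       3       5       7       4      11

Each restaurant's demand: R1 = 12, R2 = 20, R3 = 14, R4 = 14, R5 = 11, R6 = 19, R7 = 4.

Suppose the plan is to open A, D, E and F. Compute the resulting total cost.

Each restaurant is assigned to its cheapest site among the open ones.
{A, D, E, F}: R1→E 7·12=84, R2→F 5·20=100, R3→F 3·14=42, R4→F 5·14=70, R5→A 4·11=44, R6→F 4·19=76, R7→D 3·4=12. Service 428; fixed 1373; total 1801.

Total cost: 1801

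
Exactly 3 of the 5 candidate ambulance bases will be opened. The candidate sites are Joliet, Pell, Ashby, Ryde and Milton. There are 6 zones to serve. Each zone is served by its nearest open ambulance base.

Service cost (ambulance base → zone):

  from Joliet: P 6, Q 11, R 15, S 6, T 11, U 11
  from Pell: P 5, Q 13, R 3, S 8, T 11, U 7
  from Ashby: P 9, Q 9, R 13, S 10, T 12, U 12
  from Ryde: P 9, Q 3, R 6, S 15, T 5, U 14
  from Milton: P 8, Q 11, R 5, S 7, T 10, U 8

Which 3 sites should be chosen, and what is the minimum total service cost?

With exactly 3 open, each zone uses its cheapest among the chosen.
{Joliet, Pell, Ryde}: P→Pell 5, Q→Ryde 3, R→Pell 3, S→Joliet 6, T→Ryde 5, U→Pell 7. Service cost 29.
{Pell, Ryde, Milton}: service cost 30
{Pell, Ashby, Ryde}: service cost 31
Among all 10 size-3 choices, {Joliet, Pell, Ryde} is lowest.

Choose Joliet, Pell and Ryde; total service cost 29.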